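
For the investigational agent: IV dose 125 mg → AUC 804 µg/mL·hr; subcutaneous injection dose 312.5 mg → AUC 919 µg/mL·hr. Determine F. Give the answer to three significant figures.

F = (AUC_ev / D_ev) / (AUC_iv / D_iv)
  = (919/312.5) / (804/125)
  = 2.9408 / 6.432 = 0.4572

F = 0.457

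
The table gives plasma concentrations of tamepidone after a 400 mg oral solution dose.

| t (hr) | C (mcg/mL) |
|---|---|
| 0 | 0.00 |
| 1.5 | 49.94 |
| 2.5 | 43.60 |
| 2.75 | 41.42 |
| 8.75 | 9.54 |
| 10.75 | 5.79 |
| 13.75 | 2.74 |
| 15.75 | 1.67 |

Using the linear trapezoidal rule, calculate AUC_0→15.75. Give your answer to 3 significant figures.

AUC = 280 mcg/mL·hr

Trapezoidal AUC_0→15.75:
  [0→1.5]: (0.00+49.94)/2 × 1.5 = 37.455
  [1.5→2.5]: (49.94+43.60)/2 × 1 = 46.77
  [2.5→2.75]: (43.60+41.42)/2 × 0.25 = 10.6275
  [2.75→8.75]: (41.42+9.54)/2 × 6 = 152.88
  [8.75→10.75]: (9.54+5.79)/2 × 2 = 15.33
  [10.75→13.75]: (5.79+2.74)/2 × 3 = 12.795
  [13.75→15.75]: (2.74+1.67)/2 × 2 = 4.41
  Sum = 280.2675 mcg/mL·hr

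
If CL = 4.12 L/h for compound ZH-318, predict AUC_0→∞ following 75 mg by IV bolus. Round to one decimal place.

AUC_0→∞ = Dose_iv / CL
        = 75 / 4.12 = 18.2039 mg/L·h

AUC = 18.2 mg/L·h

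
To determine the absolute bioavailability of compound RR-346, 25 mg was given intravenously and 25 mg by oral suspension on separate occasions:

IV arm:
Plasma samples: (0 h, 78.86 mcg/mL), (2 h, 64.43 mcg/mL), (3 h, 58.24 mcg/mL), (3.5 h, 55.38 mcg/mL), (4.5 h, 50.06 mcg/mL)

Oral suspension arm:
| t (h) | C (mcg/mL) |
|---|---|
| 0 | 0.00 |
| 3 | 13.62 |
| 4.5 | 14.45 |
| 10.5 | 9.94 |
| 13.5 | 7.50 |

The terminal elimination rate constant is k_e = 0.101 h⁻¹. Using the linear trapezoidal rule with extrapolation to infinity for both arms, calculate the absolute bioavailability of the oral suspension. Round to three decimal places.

Trapezoidal AUC_0→4.5 (IV):
  [0→2]: (78.86+64.43)/2 × 2 = 143.29
  [2→3]: (64.43+58.24)/2 × 1 = 61.335
  [3→3.5]: (58.24+55.38)/2 × 0.5 = 28.405
  [3.5→4.5]: (55.38+50.06)/2 × 1 = 52.72
  Sum = 285.75 mcg/mL·h
IV tail: 50.06/0.101 = 495.644; AUC_iv,0→∞ = 285.75 + 495.644 = 781.394 mcg/mL·h
Trapezoidal AUC_0→13.5 (oral suspension):
  [0→3]: (0.00+13.62)/2 × 3 = 20.43
  [3→4.5]: (13.62+14.45)/2 × 1.5 = 21.0525
  [4.5→10.5]: (14.45+9.94)/2 × 6 = 73.17
  [10.5→13.5]: (9.94+7.50)/2 × 3 = 26.16
  Sum = 140.8125 mcg/mL·h
oral suspension tail: 7.50/0.101 = 74.257; AUC_ev,0→∞ = 140.8125 + 74.257 = 215.0695 mcg/mL·h
F = (AUC_ev/D_ev)/(AUC_iv/D_iv) = (215.0695/25)/(781.394/25) = 8.60278/31.25576 = 0.2752

F = 0.275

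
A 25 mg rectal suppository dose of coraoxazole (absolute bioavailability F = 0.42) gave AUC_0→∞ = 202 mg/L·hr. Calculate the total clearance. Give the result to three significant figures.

CL = F × Dose / AUC_0→∞
   = 0.42 × 25 / 202 = 0.0519802 L/hr

CL = 0.0520 L/hr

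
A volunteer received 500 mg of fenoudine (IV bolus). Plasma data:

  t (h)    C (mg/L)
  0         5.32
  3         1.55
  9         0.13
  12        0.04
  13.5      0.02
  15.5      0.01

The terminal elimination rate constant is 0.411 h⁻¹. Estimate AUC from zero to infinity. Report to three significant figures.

AUC = 15.7 mg/L·h

Trapezoidal AUC_0→15.5:
  [0→3]: (5.32+1.55)/2 × 3 = 10.305
  [3→9]: (1.55+0.13)/2 × 6 = 5.04
  [9→12]: (0.13+0.04)/2 × 3 = 0.255
  [12→13.5]: (0.04+0.02)/2 × 1.5 = 0.045
  [13.5→15.5]: (0.02+0.01)/2 × 2 = 0.03
  Sum = 15.675 mg/L·h
Extrapolated tail: C_last / k_e = 0.01 / 0.411 = 0.024
AUC_0→∞ = 15.675 + 0.024 = 15.699 mg/L·h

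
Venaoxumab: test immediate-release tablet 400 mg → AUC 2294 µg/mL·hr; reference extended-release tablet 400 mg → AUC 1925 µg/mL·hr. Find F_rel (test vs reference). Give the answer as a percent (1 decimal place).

F_rel = (AUC_test/D_test) / (AUC_ref/D_ref)
      = (2294/400) / (1925/400)
      = 5.735 / 4.8125 = 1.1917 = 119.17%

F_rel = 119.2%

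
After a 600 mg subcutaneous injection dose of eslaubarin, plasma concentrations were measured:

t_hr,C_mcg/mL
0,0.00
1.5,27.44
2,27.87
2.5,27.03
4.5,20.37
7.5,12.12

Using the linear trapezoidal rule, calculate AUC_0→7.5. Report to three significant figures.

AUC = 144 mcg/mL·hr

Trapezoidal AUC_0→7.5:
  [0→1.5]: (0.00+27.44)/2 × 1.5 = 20.58
  [1.5→2]: (27.44+27.87)/2 × 0.5 = 13.8275
  [2→2.5]: (27.87+27.03)/2 × 0.5 = 13.725
  [2.5→4.5]: (27.03+20.37)/2 × 2 = 47.4
  [4.5→7.5]: (20.37+12.12)/2 × 3 = 48.735
  Sum = 144.2675 mcg/mL·hr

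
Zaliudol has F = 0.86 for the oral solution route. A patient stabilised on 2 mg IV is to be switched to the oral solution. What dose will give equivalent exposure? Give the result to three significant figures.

D_oral = 2.33 mg

For equal systemic exposure: F × D_ev = D_iv
D_ev = D_iv / F = 2 / 0.86 = 2.32558 mg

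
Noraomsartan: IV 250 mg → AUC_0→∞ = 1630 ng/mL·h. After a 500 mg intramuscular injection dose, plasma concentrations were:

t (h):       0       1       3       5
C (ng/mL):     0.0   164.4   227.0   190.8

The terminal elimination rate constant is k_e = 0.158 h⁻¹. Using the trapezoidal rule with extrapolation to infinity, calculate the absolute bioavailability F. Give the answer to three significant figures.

F = 0.644

Trapezoidal AUC_0→5 (intramuscular injection):
  [0→1]: (0.0+164.4)/2 × 1 = 82.2
  [1→3]: (164.4+227.0)/2 × 2 = 391.4
  [3→5]: (227.0+190.8)/2 × 2 = 417.8
  Sum = 891.4 ng/mL·h
Tail: C_last/k_e = 190.8/0.158 = 1207.595
AUC_0→∞ (intramuscular injection) = 891.4 + 1207.595 = 2098.995 ng/mL·h
F = (AUC_ev/D_ev)/(AUC_iv/D_iv) = (2098.995/500)/(1630/250) = 4.19799/6.52 = 0.6439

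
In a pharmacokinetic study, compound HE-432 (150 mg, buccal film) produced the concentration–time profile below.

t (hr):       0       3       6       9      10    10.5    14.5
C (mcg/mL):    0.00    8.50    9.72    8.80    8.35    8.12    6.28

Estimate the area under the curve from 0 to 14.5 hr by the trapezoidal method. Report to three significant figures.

Trapezoidal AUC_0→14.5:
  [0→3]: (0.00+8.50)/2 × 3 = 12.75
  [3→6]: (8.50+9.72)/2 × 3 = 27.33
  [6→9]: (9.72+8.80)/2 × 3 = 27.78
  [9→10]: (8.80+8.35)/2 × 1 = 8.575
  [10→10.5]: (8.35+8.12)/2 × 0.5 = 4.1175
  [10.5→14.5]: (8.12+6.28)/2 × 4 = 28.8
  Sum = 109.3525 mcg/mL·hr

AUC = 109 mcg/mL·hr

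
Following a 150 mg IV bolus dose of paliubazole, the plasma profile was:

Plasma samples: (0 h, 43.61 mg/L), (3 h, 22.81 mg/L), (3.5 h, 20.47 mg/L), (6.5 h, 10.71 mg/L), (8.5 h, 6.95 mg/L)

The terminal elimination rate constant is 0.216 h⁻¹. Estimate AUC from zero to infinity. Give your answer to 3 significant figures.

Trapezoidal AUC_0→8.5:
  [0→3]: (43.61+22.81)/2 × 3 = 99.63
  [3→3.5]: (22.81+20.47)/2 × 0.5 = 10.82
  [3.5→6.5]: (20.47+10.71)/2 × 3 = 46.77
  [6.5→8.5]: (10.71+6.95)/2 × 2 = 17.66
  Sum = 174.88 mg/L·h
Extrapolated tail: C_last / k_e = 6.95 / 0.216 = 32.176
AUC_0→∞ = 174.88 + 32.176 = 207.056 mg/L·h

AUC = 207 mg/L·h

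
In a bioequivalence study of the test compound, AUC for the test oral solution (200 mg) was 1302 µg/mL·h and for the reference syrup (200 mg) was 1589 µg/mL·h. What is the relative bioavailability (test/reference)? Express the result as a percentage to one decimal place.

F_rel = 81.9%

F_rel = (AUC_test/D_test) / (AUC_ref/D_ref)
      = (1302/200) / (1589/200)
      = 6.51 / 7.945 = 0.8194 = 81.94%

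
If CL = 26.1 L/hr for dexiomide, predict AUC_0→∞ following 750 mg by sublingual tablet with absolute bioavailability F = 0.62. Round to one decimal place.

AUC_0→∞ = F × Dose / CL
        = 0.62 × 750 / 26.1 = 17.8161 mg/L·hr

AUC = 17.8 mg/L·hr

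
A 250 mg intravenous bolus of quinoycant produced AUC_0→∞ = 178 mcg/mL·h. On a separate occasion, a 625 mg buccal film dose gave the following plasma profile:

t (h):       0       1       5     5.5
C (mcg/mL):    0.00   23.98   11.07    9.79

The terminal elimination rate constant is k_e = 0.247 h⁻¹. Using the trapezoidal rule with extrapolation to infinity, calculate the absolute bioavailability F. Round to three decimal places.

F = 0.285

Trapezoidal AUC_0→5.5 (buccal film):
  [0→1]: (0.00+23.98)/2 × 1 = 11.99
  [1→5]: (23.98+11.07)/2 × 4 = 70.1
  [5→5.5]: (11.07+9.79)/2 × 0.5 = 5.215
  Sum = 87.305 mcg/mL·h
Tail: C_last/k_e = 9.79/0.247 = 39.636
AUC_0→∞ (buccal film) = 87.305 + 39.636 = 126.941 mcg/mL·h
F = (AUC_ev/D_ev)/(AUC_iv/D_iv) = (126.941/625)/(178/250) = 0.2031056/0.712 = 0.2853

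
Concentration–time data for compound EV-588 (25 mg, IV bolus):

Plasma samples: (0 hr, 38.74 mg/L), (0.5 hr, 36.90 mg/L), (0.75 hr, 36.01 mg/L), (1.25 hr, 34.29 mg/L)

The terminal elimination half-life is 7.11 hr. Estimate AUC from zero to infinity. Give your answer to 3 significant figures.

AUC = 397 mg/L·hr

Trapezoidal AUC_0→1.25:
  [0→0.5]: (38.74+36.90)/2 × 0.5 = 18.91
  [0.5→0.75]: (36.90+36.01)/2 × 0.25 = 9.11375
  [0.75→1.25]: (36.01+34.29)/2 × 0.5 = 17.575
  Sum = 45.59875 mg/L·hr
k_e = ln2 / t½ = 0.693147 / 7.11 = 0.0975 hr^-1
Extrapolated tail: C_last / k_e = 34.29 / 0.0975 = 351.692
AUC_0→∞ = 45.59875 + 351.692 = 397.29075 mg/L·hr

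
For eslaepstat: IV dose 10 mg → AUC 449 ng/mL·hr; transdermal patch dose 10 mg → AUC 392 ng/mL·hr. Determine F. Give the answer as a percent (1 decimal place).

F = (AUC_ev / D_ev) / (AUC_iv / D_iv)
  = (392/10) / (449/10)
  = 39.2 / 44.9 = 0.8731
  = 87.31%

F = 87.3%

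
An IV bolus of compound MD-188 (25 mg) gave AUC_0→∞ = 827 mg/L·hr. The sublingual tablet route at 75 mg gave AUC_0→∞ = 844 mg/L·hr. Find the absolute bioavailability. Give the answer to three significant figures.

F = (AUC_ev / D_ev) / (AUC_iv / D_iv)
  = (844/75) / (827/25)
  = 11.2533 / 33.08 = 0.3402

F = 0.340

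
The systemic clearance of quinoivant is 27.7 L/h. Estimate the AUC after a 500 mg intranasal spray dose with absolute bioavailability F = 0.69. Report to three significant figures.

AUC = 12.5 mg/L·h

AUC_0→∞ = F × Dose / CL
        = 0.69 × 500 / 27.7 = 12.4549 mg/L·h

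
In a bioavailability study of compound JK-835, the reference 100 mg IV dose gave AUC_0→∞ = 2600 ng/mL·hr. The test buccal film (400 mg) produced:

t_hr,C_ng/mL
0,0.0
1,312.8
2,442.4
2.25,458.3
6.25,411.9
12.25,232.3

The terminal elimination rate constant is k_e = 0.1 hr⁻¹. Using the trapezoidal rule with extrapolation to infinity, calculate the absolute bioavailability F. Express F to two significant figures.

Trapezoidal AUC_0→12.25 (buccal film):
  [0→1]: (0.0+312.8)/2 × 1 = 156.4
  [1→2]: (312.8+442.4)/2 × 1 = 377.6
  [2→2.25]: (442.4+458.3)/2 × 0.25 = 112.5875
  [2.25→6.25]: (458.3+411.9)/2 × 4 = 1740.4
  [6.25→12.25]: (411.9+232.3)/2 × 6 = 1932.6
  Sum = 4319.5875 ng/mL·hr
Tail: C_last/k_e = 232.3/0.1 = 2323.000
AUC_0→∞ (buccal film) = 4319.5875 + 2323.000 = 6642.5875 ng/mL·hr
F = (AUC_ev/D_ev)/(AUC_iv/D_iv) = (6642.5875/400)/(2600/100) = 16.6065/26 = 0.6387

F = 0.64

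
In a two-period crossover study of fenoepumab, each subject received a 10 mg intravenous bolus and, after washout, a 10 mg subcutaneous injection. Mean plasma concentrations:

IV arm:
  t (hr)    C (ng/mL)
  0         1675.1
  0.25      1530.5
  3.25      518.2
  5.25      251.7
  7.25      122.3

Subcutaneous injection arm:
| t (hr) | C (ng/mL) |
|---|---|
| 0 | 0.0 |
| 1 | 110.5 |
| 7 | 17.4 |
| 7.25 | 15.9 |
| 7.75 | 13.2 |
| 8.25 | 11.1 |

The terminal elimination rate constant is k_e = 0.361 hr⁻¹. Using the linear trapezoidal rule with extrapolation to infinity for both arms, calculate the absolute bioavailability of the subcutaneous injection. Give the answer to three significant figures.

Trapezoidal AUC_0→7.25 (IV):
  [0→0.25]: (1675.1+1530.5)/2 × 0.25 = 400.7
  [0.25→3.25]: (1530.5+518.2)/2 × 3 = 3073.05
  [3.25→5.25]: (518.2+251.7)/2 × 2 = 769.9
  [5.25→7.25]: (251.7+122.3)/2 × 2 = 374.0
  Sum = 4617.65 ng/mL·hr
IV tail: 122.3/0.361 = 338.781; AUC_iv,0→∞ = 4617.65 + 338.781 = 4956.431 ng/mL·hr
Trapezoidal AUC_0→8.25 (subcutaneous injection):
  [0→1]: (0.0+110.5)/2 × 1 = 55.25
  [1→7]: (110.5+17.4)/2 × 6 = 383.7
  [7→7.25]: (17.4+15.9)/2 × 0.25 = 4.1625
  [7.25→7.75]: (15.9+13.2)/2 × 0.5 = 7.275
  [7.75→8.25]: (13.2+11.1)/2 × 0.5 = 6.075
  Sum = 456.4625 ng/mL·hr
subcutaneous injection tail: 11.1/0.361 = 30.748; AUC_ev,0→∞ = 456.4625 + 30.748 = 487.2105 ng/mL·hr
F = (AUC_ev/D_ev)/(AUC_iv/D_iv) = (487.2105/10)/(4956.431/10) = 48.72105/495.6431 = 0.0983

F = 0.0983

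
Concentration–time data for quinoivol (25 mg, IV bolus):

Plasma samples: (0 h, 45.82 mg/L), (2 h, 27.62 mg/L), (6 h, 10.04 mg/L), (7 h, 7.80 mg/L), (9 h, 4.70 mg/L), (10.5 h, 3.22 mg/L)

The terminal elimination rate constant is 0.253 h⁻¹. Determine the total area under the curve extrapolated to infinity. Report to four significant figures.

AUC = 188.8 mg/L·h

Trapezoidal AUC_0→10.5:
  [0→2]: (45.82+27.62)/2 × 2 = 73.44
  [2→6]: (27.62+10.04)/2 × 4 = 75.32
  [6→7]: (10.04+7.80)/2 × 1 = 8.92
  [7→9]: (7.80+4.70)/2 × 2 = 12.5
  [9→10.5]: (4.70+3.22)/2 × 1.5 = 5.94
  Sum = 176.12 mg/L·h
Extrapolated tail: C_last / k_e = 3.22 / 0.253 = 12.727
AUC_0→∞ = 176.12 + 12.727 = 188.847 mg/L·h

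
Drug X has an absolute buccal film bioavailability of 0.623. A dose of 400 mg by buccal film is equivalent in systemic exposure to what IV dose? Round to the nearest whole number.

Systemic exposure from an extravascular dose = F × D_ev, so the equivalent IV dose is F × D_ev.
D_iv = F × D_ev = 0.623 × 400 = 249.2 mg

D_iv = 249 mg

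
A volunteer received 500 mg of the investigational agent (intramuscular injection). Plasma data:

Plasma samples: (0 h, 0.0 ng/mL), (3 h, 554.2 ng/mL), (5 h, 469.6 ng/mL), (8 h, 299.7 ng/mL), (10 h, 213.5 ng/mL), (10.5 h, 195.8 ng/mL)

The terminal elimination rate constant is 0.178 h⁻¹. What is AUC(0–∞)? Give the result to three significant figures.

AUC = 4720 ng/mL·h

Trapezoidal AUC_0→10.5:
  [0→3]: (0.0+554.2)/2 × 3 = 831.3
  [3→5]: (554.2+469.6)/2 × 2 = 1023.8
  [5→8]: (469.6+299.7)/2 × 3 = 1153.95
  [8→10]: (299.7+213.5)/2 × 2 = 513.2
  [10→10.5]: (213.5+195.8)/2 × 0.5 = 102.325
  Sum = 3624.575 ng/mL·h
Extrapolated tail: C_last / k_e = 195.8 / 0.178 = 1100.000
AUC_0→∞ = 3624.575 + 1100.000 = 4724.575 ng/mL·h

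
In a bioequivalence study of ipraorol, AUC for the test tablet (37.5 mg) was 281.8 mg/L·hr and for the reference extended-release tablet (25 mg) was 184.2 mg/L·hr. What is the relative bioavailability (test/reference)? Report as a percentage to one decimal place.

F_rel = (AUC_test/D_test) / (AUC_ref/D_ref)
      = (281.8/37.5) / (184.2/25)
      = 7.51467 / 7.368 = 1.0199 = 101.99%

F_rel = 102.0%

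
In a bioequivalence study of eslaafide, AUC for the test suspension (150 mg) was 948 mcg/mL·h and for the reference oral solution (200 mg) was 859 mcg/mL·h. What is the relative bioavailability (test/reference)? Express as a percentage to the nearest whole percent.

F_rel = 147%

F_rel = (AUC_test/D_test) / (AUC_ref/D_ref)
      = (948/150) / (859/200)
      = 6.32 / 4.295 = 1.4715 = 147.15%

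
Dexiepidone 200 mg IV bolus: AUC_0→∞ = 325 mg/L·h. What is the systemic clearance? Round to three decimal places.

CL = Dose_iv / AUC_0→∞
   = 200 / 325 = 0.615385 L/h

CL = 0.615 L/h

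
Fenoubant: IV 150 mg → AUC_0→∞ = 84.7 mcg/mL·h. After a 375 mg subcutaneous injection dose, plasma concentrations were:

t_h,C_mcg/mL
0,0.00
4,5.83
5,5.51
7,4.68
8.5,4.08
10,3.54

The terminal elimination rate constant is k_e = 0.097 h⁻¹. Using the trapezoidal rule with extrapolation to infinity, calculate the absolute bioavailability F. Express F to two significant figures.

F = 0.36

Trapezoidal AUC_0→10 (subcutaneous injection):
  [0→4]: (0.00+5.83)/2 × 4 = 11.66
  [4→5]: (5.83+5.51)/2 × 1 = 5.67
  [5→7]: (5.51+4.68)/2 × 2 = 10.19
  [7→8.5]: (4.68+4.08)/2 × 1.5 = 6.57
  [8.5→10]: (4.08+3.54)/2 × 1.5 = 5.715
  Sum = 39.805 mcg/mL·h
Tail: C_last/k_e = 3.54/0.097 = 36.495
AUC_0→∞ (subcutaneous injection) = 39.805 + 36.495 = 76.3 mcg/mL·h
F = (AUC_ev/D_ev)/(AUC_iv/D_iv) = (76.3/375)/(84.7/150) = 0.203467/0.564667 = 0.3603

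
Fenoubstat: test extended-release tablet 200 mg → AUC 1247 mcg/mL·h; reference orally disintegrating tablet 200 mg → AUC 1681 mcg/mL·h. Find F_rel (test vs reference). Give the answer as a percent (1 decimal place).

F_rel = (AUC_test/D_test) / (AUC_ref/D_ref)
      = (1247/200) / (1681/200)
      = 6.235 / 8.405 = 0.7418 = 74.18%

F_rel = 74.2%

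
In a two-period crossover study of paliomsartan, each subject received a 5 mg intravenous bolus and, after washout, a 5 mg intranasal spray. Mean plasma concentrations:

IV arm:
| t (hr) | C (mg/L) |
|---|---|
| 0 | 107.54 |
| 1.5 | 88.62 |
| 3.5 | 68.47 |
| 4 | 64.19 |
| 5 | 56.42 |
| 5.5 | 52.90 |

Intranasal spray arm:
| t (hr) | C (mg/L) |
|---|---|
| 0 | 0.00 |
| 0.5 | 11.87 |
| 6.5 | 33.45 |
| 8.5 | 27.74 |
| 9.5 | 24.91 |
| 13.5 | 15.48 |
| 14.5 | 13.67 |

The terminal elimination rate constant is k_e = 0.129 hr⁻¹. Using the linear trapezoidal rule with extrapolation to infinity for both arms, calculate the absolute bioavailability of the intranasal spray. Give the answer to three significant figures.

F = 0.512

Trapezoidal AUC_0→5.5 (IV):
  [0→1.5]: (107.54+88.62)/2 × 1.5 = 147.12
  [1.5→3.5]: (88.62+68.47)/2 × 2 = 157.09
  [3.5→4]: (68.47+64.19)/2 × 0.5 = 33.165
  [4→5]: (64.19+56.42)/2 × 1 = 60.305
  [5→5.5]: (56.42+52.90)/2 × 0.5 = 27.33
  Sum = 425.01 mg/L·hr
IV tail: 52.90/0.129 = 410.078; AUC_iv,0→∞ = 425.01 + 410.078 = 835.088 mg/L·hr
Trapezoidal AUC_0→14.5 (intranasal spray):
  [0→0.5]: (0.00+11.87)/2 × 0.5 = 2.9675
  [0.5→6.5]: (11.87+33.45)/2 × 6 = 135.96
  [6.5→8.5]: (33.45+27.74)/2 × 2 = 61.19
  [8.5→9.5]: (27.74+24.91)/2 × 1 = 26.325
  [9.5→13.5]: (24.91+15.48)/2 × 4 = 80.78
  [13.5→14.5]: (15.48+13.67)/2 × 1 = 14.575
  Sum = 321.7975 mg/L·hr
intranasal spray tail: 13.67/0.129 = 105.969; AUC_ev,0→∞ = 321.7975 + 105.969 = 427.7665 mg/L·hr
F = (AUC_ev/D_ev)/(AUC_iv/D_iv) = (427.7665/5)/(835.088/5) = 85.5533/167.0176 = 0.5122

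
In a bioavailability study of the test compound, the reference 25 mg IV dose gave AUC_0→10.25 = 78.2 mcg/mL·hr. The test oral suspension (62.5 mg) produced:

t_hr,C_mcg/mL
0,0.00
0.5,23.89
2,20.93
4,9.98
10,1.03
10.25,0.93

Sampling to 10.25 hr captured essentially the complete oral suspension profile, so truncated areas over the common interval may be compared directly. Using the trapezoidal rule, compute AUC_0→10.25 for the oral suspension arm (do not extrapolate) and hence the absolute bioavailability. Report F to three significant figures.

F = 0.531

Trapezoidal AUC_0→10.25 (oral suspension):
  [0→0.5]: (0.00+23.89)/2 × 0.5 = 5.9725
  [0.5→2]: (23.89+20.93)/2 × 1.5 = 33.615
  [2→4]: (20.93+9.98)/2 × 2 = 30.91
  [4→10]: (9.98+1.03)/2 × 6 = 33.03
  [10→10.25]: (1.03+0.93)/2 × 0.25 = 0.245
  Sum = 103.7725 mcg/mL·hr
F = (AUC_ev/D_ev)/(AUC_iv/D_iv) = (103.7725/62.5)/(78.2/25) = 1.66036/3.128 = 0.5308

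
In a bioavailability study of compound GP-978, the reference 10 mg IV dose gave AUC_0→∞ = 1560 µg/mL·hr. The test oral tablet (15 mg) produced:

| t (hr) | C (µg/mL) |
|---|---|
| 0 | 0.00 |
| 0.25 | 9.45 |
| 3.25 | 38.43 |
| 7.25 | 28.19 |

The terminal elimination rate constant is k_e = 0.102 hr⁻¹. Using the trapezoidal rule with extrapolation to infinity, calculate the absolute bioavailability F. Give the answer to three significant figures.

F = 0.206

Trapezoidal AUC_0→7.25 (oral tablet):
  [0→0.25]: (0.00+9.45)/2 × 0.25 = 1.18125
  [0.25→3.25]: (9.45+38.43)/2 × 3 = 71.82
  [3.25→7.25]: (38.43+28.19)/2 × 4 = 133.24
  Sum = 206.24125 µg/mL·hr
Tail: C_last/k_e = 28.19/0.102 = 276.373
AUC_0→∞ (oral tablet) = 206.24125 + 276.373 = 482.61425 µg/mL·hr
F = (AUC_ev/D_ev)/(AUC_iv/D_iv) = (482.61425/15)/(1560/10) = 32.1743/156 = 0.2062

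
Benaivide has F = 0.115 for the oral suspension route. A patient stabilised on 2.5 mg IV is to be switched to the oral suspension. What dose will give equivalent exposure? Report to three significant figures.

For equal systemic exposure: F × D_ev = D_iv
D_ev = D_iv / F = 2.5 / 0.115 = 21.7391 mg

D_oral = 21.7 mg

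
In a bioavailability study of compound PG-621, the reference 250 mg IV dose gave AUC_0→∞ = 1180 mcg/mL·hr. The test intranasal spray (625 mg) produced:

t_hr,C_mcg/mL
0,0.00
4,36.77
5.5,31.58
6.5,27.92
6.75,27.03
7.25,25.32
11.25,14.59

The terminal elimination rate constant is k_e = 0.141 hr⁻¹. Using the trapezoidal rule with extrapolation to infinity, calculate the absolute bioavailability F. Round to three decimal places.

F = 0.121

Trapezoidal AUC_0→11.25 (intranasal spray):
  [0→4]: (0.00+36.77)/2 × 4 = 73.54
  [4→5.5]: (36.77+31.58)/2 × 1.5 = 51.2625
  [5.5→6.5]: (31.58+27.92)/2 × 1 = 29.75
  [6.5→6.75]: (27.92+27.03)/2 × 0.25 = 6.86875
  [6.75→7.25]: (27.03+25.32)/2 × 0.5 = 13.0875
  [7.25→11.25]: (25.32+14.59)/2 × 4 = 79.82
  Sum = 254.32875 mcg/mL·hr
Tail: C_last/k_e = 14.59/0.141 = 103.475
AUC_0→∞ (intranasal spray) = 254.32875 + 103.475 = 357.80375 mcg/mL·hr
F = (AUC_ev/D_ev)/(AUC_iv/D_iv) = (357.80375/625)/(1180/250) = 0.572486/4.72 = 0.1213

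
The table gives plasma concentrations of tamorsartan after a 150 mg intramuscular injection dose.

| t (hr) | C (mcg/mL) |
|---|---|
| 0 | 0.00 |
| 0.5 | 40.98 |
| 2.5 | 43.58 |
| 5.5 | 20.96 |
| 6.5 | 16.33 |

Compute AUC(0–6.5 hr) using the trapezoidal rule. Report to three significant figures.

Trapezoidal AUC_0→6.5:
  [0→0.5]: (0.00+40.98)/2 × 0.5 = 10.245
  [0.5→2.5]: (40.98+43.58)/2 × 2 = 84.56
  [2.5→5.5]: (43.58+20.96)/2 × 3 = 96.81
  [5.5→6.5]: (20.96+16.33)/2 × 1 = 18.645
  Sum = 210.26 mcg/mL·hr

AUC = 210 mcg/mL·hr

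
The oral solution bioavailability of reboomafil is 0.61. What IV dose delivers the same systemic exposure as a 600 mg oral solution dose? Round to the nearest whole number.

D_iv = 366 mg

Systemic exposure from an extravascular dose = F × D_ev, so the equivalent IV dose is F × D_ev.
D_iv = F × D_ev = 0.61 × 600 = 366 mg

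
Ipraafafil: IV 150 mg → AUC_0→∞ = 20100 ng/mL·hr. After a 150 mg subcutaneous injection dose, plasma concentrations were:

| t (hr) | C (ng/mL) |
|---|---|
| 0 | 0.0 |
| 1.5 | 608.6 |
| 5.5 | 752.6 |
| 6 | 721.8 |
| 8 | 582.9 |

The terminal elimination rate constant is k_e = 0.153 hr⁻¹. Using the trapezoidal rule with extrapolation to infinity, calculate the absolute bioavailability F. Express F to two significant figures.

Trapezoidal AUC_0→8 (subcutaneous injection):
  [0→1.5]: (0.0+608.6)/2 × 1.5 = 456.45
  [1.5→5.5]: (608.6+752.6)/2 × 4 = 2722.4
  [5.5→6]: (752.6+721.8)/2 × 0.5 = 368.6
  [6→8]: (721.8+582.9)/2 × 2 = 1304.7
  Sum = 4852.15 ng/mL·hr
Tail: C_last/k_e = 582.9/0.153 = 3809.804
AUC_0→∞ (subcutaneous injection) = 4852.15 + 3809.804 = 8661.954 ng/mL·hr
F = (AUC_ev/D_ev)/(AUC_iv/D_iv) = (8661.954/150)/(20100/150) = 57.74636/134 = 0.4309

F = 0.43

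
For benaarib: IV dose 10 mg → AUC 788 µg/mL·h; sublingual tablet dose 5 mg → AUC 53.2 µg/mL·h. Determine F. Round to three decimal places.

F = (AUC_ev / D_ev) / (AUC_iv / D_iv)
  = (53.2/5) / (788/10)
  = 10.64 / 78.8 = 0.1350

F = 0.135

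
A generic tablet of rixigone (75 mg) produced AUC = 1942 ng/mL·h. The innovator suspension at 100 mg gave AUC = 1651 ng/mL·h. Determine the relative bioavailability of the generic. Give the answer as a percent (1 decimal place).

F_rel = (AUC_test/D_test) / (AUC_ref/D_ref)
      = (1942/75) / (1651/100)
      = 25.8933 / 16.51 = 1.5683 = 156.83%

F_rel = 156.8%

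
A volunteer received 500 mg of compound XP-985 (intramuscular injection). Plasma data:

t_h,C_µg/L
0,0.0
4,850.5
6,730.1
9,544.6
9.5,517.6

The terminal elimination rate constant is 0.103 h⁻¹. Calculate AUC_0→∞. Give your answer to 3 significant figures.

Trapezoidal AUC_0→9.5:
  [0→4]: (0.0+850.5)/2 × 4 = 1701.0
  [4→6]: (850.5+730.1)/2 × 2 = 1580.6
  [6→9]: (730.1+544.6)/2 × 3 = 1912.05
  [9→9.5]: (544.6+517.6)/2 × 0.5 = 265.55
  Sum = 5459.2 µg/L·h
Extrapolated tail: C_last / k_e = 517.6 / 0.103 = 5025.243
AUC_0→∞ = 5459.2 + 5025.243 = 10484.443 µg/L·h

AUC = 10500 µg/L·h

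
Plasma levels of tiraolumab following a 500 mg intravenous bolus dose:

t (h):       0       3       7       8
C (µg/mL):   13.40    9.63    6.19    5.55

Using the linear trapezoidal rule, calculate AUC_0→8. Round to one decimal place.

Trapezoidal AUC_0→8:
  [0→3]: (13.40+9.63)/2 × 3 = 34.545
  [3→7]: (9.63+6.19)/2 × 4 = 31.64
  [7→8]: (6.19+5.55)/2 × 1 = 5.87
  Sum = 72.055 µg/mL·h

AUC = 72.1 µg/mL·h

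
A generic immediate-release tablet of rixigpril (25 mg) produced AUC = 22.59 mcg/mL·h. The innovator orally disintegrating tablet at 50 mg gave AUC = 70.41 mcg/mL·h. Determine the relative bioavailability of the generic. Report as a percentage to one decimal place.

F_rel = (AUC_test/D_test) / (AUC_ref/D_ref)
      = (22.59/25) / (70.41/50)
      = 0.9036 / 1.4082 = 0.6417 = 64.17%

F_rel = 64.2%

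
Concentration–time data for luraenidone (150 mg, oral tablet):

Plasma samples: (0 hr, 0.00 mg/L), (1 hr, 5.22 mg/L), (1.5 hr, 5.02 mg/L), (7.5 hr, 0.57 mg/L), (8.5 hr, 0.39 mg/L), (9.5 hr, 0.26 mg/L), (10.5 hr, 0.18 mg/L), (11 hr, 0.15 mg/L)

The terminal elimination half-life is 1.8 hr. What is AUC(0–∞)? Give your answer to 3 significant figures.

Trapezoidal AUC_0→11:
  [0→1]: (0.00+5.22)/2 × 1 = 2.61
  [1→1.5]: (5.22+5.02)/2 × 0.5 = 2.56
  [1.5→7.5]: (5.02+0.57)/2 × 6 = 16.77
  [7.5→8.5]: (0.57+0.39)/2 × 1 = 0.48
  [8.5→9.5]: (0.39+0.26)/2 × 1 = 0.325
  [9.5→10.5]: (0.26+0.18)/2 × 1 = 0.22
  [10.5→11]: (0.18+0.15)/2 × 0.5 = 0.0825
  Sum = 23.0475 mg/L·hr
k_e = ln2 / t½ = 0.693147 / 1.8 = 0.3851 hr^-1
Extrapolated tail: C_last / k_e = 0.15 / 0.3851 = 0.390
AUC_0→∞ = 23.0475 + 0.390 = 23.4375 mg/L·hr

AUC = 23.4 mg/L·hr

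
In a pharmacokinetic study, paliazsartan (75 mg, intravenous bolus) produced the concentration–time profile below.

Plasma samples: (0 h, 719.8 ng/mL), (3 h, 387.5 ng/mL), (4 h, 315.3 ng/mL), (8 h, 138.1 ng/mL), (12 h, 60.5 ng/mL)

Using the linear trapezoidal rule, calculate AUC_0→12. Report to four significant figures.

Trapezoidal AUC_0→12:
  [0→3]: (719.8+387.5)/2 × 3 = 1660.95
  [3→4]: (387.5+315.3)/2 × 1 = 351.4
  [4→8]: (315.3+138.1)/2 × 4 = 906.8
  [8→12]: (138.1+60.5)/2 × 4 = 397.2
  Sum = 3316.35 ng/mL·h

AUC = 3316 ng/mL·h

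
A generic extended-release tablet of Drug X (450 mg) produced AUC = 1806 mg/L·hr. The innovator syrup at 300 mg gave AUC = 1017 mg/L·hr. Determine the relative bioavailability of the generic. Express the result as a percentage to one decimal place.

F_rel = (AUC_test/D_test) / (AUC_ref/D_ref)
      = (1806/450) / (1017/300)
      = 4.01333 / 3.39 = 1.1839 = 118.39%

F_rel = 118.4%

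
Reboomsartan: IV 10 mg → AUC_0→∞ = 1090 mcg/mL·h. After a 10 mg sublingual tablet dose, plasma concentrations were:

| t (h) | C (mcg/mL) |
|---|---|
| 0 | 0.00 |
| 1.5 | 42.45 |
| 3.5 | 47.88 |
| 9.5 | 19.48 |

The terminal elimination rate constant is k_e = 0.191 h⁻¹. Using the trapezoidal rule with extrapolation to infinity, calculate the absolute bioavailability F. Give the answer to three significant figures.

Trapezoidal AUC_0→9.5 (sublingual tablet):
  [0→1.5]: (0.00+42.45)/2 × 1.5 = 31.8375
  [1.5→3.5]: (42.45+47.88)/2 × 2 = 90.33
  [3.5→9.5]: (47.88+19.48)/2 × 6 = 202.08
  Sum = 324.2475 mcg/mL·h
Tail: C_last/k_e = 19.48/0.191 = 101.990
AUC_0→∞ (sublingual tablet) = 324.2475 + 101.990 = 426.2375 mcg/mL·h
F = (AUC_ev/D_ev)/(AUC_iv/D_iv) = (426.2375/10)/(1090/10) = 42.62375/109 = 0.3910

F = 0.391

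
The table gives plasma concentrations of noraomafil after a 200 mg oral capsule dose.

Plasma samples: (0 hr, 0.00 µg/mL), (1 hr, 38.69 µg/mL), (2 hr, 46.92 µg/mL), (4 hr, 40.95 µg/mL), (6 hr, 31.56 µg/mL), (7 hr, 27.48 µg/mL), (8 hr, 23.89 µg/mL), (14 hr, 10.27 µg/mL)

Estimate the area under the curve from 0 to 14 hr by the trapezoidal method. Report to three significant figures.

AUC = 380 µg/mL·hr

Trapezoidal AUC_0→14:
  [0→1]: (0.00+38.69)/2 × 1 = 19.345
  [1→2]: (38.69+46.92)/2 × 1 = 42.805
  [2→4]: (46.92+40.95)/2 × 2 = 87.87
  [4→6]: (40.95+31.56)/2 × 2 = 72.51
  [6→7]: (31.56+27.48)/2 × 1 = 29.52
  [7→8]: (27.48+23.89)/2 × 1 = 25.685
  [8→14]: (23.89+10.27)/2 × 6 = 102.48
  Sum = 380.215 µg/mL·hr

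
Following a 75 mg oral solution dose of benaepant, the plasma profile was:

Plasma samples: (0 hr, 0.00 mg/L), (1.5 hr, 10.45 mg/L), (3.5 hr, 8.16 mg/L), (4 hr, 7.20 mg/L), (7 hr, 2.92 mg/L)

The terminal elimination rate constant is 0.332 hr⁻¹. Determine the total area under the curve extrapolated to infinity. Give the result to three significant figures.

Trapezoidal AUC_0→7:
  [0→1.5]: (0.00+10.45)/2 × 1.5 = 7.8375
  [1.5→3.5]: (10.45+8.16)/2 × 2 = 18.61
  [3.5→4]: (8.16+7.20)/2 × 0.5 = 3.84
  [4→7]: (7.20+2.92)/2 × 3 = 15.18
  Sum = 45.4675 mg/L·hr
Extrapolated tail: C_last / k_e = 2.92 / 0.332 = 8.795
AUC_0→∞ = 45.4675 + 8.795 = 54.2625 mg/L·hr

AUC = 54.3 mg/L·hr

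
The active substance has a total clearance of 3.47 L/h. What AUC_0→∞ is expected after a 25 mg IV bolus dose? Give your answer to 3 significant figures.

AUC = 7.20 mg/L·h

AUC_0→∞ = Dose_iv / CL
        = 25 / 3.47 = 7.20461 mg/L·h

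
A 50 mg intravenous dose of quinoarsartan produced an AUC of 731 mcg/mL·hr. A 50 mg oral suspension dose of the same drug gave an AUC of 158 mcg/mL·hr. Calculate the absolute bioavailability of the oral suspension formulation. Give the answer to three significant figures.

F = (AUC_ev / D_ev) / (AUC_iv / D_iv)
  = (158/50) / (731/50)
  = 3.16 / 14.62 = 0.2161

F = 0.216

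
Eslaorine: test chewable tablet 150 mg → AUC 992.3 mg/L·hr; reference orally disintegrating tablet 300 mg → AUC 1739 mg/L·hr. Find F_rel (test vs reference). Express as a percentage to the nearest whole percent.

F_rel = 114%

F_rel = (AUC_test/D_test) / (AUC_ref/D_ref)
      = (992.3/150) / (1739/300)
      = 6.61533 / 5.79667 = 1.1412 = 114.12%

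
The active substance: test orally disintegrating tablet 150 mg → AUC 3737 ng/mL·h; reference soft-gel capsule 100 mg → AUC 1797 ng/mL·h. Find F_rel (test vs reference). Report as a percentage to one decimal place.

F_rel = 138.6%

F_rel = (AUC_test/D_test) / (AUC_ref/D_ref)
      = (3737/150) / (1797/100)
      = 24.9133 / 17.97 = 1.3864 = 138.64%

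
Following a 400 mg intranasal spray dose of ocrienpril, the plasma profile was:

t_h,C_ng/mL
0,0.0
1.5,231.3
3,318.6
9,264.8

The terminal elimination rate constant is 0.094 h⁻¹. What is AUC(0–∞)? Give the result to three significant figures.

AUC = 5150 ng/mL·h

Trapezoidal AUC_0→9:
  [0→1.5]: (0.0+231.3)/2 × 1.5 = 173.475
  [1.5→3]: (231.3+318.6)/2 × 1.5 = 412.425
  [3→9]: (318.6+264.8)/2 × 6 = 1750.2
  Sum = 2336.1 ng/mL·h
Extrapolated tail: C_last / k_e = 264.8 / 0.094 = 2817.021
AUC_0→∞ = 2336.1 + 2817.021 = 5153.121 ng/mL·h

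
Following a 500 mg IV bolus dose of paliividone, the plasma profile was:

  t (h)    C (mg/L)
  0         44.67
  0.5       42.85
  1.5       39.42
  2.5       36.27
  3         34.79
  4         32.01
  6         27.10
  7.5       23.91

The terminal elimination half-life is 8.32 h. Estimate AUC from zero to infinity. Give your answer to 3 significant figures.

AUC = 536 mg/L·h

Trapezoidal AUC_0→7.5:
  [0→0.5]: (44.67+42.85)/2 × 0.5 = 21.88
  [0.5→1.5]: (42.85+39.42)/2 × 1 = 41.135
  [1.5→2.5]: (39.42+36.27)/2 × 1 = 37.845
  [2.5→3]: (36.27+34.79)/2 × 0.5 = 17.765
  [3→4]: (34.79+32.01)/2 × 1 = 33.4
  [4→6]: (32.01+27.10)/2 × 2 = 59.11
  [6→7.5]: (27.10+23.91)/2 × 1.5 = 38.2575
  Sum = 249.3925 mg/L·h
k_e = ln2 / t½ = 0.693147 / 8.32 = 0.0833 h^-1
Extrapolated tail: C_last / k_e = 23.91 / 0.0833 = 287.035
AUC_0→∞ = 249.3925 + 287.035 = 536.4275 mg/L·h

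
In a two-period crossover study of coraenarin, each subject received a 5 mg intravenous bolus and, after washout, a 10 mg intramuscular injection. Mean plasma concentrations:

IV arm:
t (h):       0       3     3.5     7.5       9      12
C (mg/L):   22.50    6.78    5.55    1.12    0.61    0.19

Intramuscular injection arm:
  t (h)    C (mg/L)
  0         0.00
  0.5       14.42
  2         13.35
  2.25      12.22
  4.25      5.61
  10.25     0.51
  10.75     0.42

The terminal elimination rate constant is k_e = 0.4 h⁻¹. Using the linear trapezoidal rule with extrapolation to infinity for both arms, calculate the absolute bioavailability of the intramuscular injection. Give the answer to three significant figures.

Trapezoidal AUC_0→12 (IV):
  [0→3]: (22.50+6.78)/2 × 3 = 43.92
  [3→3.5]: (6.78+5.55)/2 × 0.5 = 3.0825
  [3.5→7.5]: (5.55+1.12)/2 × 4 = 13.34
  [7.5→9]: (1.12+0.61)/2 × 1.5 = 1.2975
  [9→12]: (0.61+0.19)/2 × 3 = 1.2
  Sum = 62.84 mg/L·h
IV tail: 0.19/0.4 = 0.475; AUC_iv,0→∞ = 62.84 + 0.475 = 63.315 mg/L·h
Trapezoidal AUC_0→10.75 (intramuscular injection):
  [0→0.5]: (0.00+14.42)/2 × 0.5 = 3.605
  [0.5→2]: (14.42+13.35)/2 × 1.5 = 20.8275
  [2→2.25]: (13.35+12.22)/2 × 0.25 = 3.19625
  [2.25→4.25]: (12.22+5.61)/2 × 2 = 17.83
  [4.25→10.25]: (5.61+0.51)/2 × 6 = 18.36
  [10.25→10.75]: (0.51+0.42)/2 × 0.5 = 0.2325
  Sum = 64.05125 mg/L·h
intramuscular injection tail: 0.42/0.4 = 1.050; AUC_ev,0→∞ = 64.05125 + 1.050 = 65.10125 mg/L·h
F = (AUC_ev/D_ev)/(AUC_iv/D_iv) = (65.10125/10)/(63.315/5) = 6.510125/12.663 = 0.5141

F = 0.514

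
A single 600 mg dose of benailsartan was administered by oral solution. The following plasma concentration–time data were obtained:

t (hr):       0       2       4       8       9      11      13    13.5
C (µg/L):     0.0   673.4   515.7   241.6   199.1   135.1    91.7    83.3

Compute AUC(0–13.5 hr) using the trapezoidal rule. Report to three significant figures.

AUC = 4200 µg/L·hr

Trapezoidal AUC_0→13.5:
  [0→2]: (0.0+673.4)/2 × 2 = 673.4
  [2→4]: (673.4+515.7)/2 × 2 = 1189.1
  [4→8]: (515.7+241.6)/2 × 4 = 1514.6
  [8→9]: (241.6+199.1)/2 × 1 = 220.35
  [9→11]: (199.1+135.1)/2 × 2 = 334.2
  [11→13]: (135.1+91.7)/2 × 2 = 226.8
  [13→13.5]: (91.7+83.3)/2 × 0.5 = 43.75
  Sum = 4202.2 µg/L·hr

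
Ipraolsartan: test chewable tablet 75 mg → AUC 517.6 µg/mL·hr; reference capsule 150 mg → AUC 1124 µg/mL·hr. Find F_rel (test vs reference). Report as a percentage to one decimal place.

F_rel = 92.1%

F_rel = (AUC_test/D_test) / (AUC_ref/D_ref)
      = (517.6/75) / (1124/150)
      = 6.90133 / 7.49333 = 0.9210 = 92.10%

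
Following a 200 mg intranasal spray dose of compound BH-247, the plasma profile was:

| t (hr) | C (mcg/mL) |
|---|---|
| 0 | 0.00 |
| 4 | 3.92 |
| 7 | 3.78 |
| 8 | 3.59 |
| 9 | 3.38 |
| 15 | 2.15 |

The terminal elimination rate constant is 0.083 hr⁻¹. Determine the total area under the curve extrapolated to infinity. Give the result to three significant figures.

AUC = 69.1 mcg/mL·hr

Trapezoidal AUC_0→15:
  [0→4]: (0.00+3.92)/2 × 4 = 7.84
  [4→7]: (3.92+3.78)/2 × 3 = 11.55
  [7→8]: (3.78+3.59)/2 × 1 = 3.685
  [8→9]: (3.59+3.38)/2 × 1 = 3.485
  [9→15]: (3.38+2.15)/2 × 6 = 16.59
  Sum = 43.15 mcg/mL·hr
Extrapolated tail: C_last / k_e = 2.15 / 0.083 = 25.904
AUC_0→∞ = 43.15 + 25.904 = 69.054 mcg/mL·hr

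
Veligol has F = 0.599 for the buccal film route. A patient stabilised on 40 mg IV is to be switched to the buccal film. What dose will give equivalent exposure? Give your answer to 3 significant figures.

D_buccal = 66.8 mg

For equal systemic exposure: F × D_ev = D_iv
D_ev = D_iv / F = 40 / 0.599 = 66.778 mg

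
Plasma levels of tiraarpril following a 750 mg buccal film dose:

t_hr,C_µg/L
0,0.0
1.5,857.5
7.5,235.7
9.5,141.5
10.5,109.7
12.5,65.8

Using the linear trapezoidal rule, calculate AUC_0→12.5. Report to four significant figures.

AUC = 4601 µg/L·hr

Trapezoidal AUC_0→12.5:
  [0→1.5]: (0.0+857.5)/2 × 1.5 = 643.125
  [1.5→7.5]: (857.5+235.7)/2 × 6 = 3279.6
  [7.5→9.5]: (235.7+141.5)/2 × 2 = 377.2
  [9.5→10.5]: (141.5+109.7)/2 × 1 = 125.6
  [10.5→12.5]: (109.7+65.8)/2 × 2 = 175.5
  Sum = 4601.025 µg/L·hr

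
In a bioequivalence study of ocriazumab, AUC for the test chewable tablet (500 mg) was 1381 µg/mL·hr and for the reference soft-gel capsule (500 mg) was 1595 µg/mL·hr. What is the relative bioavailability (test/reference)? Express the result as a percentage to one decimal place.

F_rel = 86.6%

F_rel = (AUC_test/D_test) / (AUC_ref/D_ref)
      = (1381/500) / (1595/500)
      = 2.762 / 3.19 = 0.8658 = 86.58%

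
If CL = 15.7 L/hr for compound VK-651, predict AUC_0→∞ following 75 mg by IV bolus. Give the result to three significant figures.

AUC_0→∞ = Dose_iv / CL
        = 75 / 15.7 = 4.77707 mg/L·hr

AUC = 4.78 mg/L·hr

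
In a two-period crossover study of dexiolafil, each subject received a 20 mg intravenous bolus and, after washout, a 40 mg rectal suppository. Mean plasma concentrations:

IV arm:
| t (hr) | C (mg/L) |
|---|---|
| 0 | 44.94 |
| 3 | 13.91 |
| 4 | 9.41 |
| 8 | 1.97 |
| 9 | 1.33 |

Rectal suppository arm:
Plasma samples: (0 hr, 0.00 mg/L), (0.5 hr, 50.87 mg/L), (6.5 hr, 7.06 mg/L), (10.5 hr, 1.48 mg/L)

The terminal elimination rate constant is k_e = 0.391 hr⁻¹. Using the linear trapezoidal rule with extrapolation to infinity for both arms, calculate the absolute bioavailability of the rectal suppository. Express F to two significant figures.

Trapezoidal AUC_0→9 (IV):
  [0→3]: (44.94+13.91)/2 × 3 = 88.275
  [3→4]: (13.91+9.41)/2 × 1 = 11.66
  [4→8]: (9.41+1.97)/2 × 4 = 22.76
  [8→9]: (1.97+1.33)/2 × 1 = 1.65
  Sum = 124.345 mg/L·hr
IV tail: 1.33/0.391 = 3.402; AUC_iv,0→∞ = 124.345 + 3.402 = 127.747 mg/L·hr
Trapezoidal AUC_0→10.5 (rectal suppository):
  [0→0.5]: (0.00+50.87)/2 × 0.5 = 12.7175
  [0.5→6.5]: (50.87+7.06)/2 × 6 = 173.79
  [6.5→10.5]: (7.06+1.48)/2 × 4 = 17.08
  Sum = 203.5875 mg/L·hr
rectal suppository tail: 1.48/0.391 = 3.785; AUC_ev,0→∞ = 203.5875 + 3.785 = 207.3725 mg/L·hr
F = (AUC_ev/D_ev)/(AUC_iv/D_iv) = (207.3725/40)/(127.747/20) = 5.1843125/6.38735 = 0.8117

F = 0.81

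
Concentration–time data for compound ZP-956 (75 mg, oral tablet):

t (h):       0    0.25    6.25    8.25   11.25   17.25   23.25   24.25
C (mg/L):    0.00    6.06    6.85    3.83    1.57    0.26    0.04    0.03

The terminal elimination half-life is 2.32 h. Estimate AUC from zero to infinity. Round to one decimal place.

Trapezoidal AUC_0→24.25:
  [0→0.25]: (0.00+6.06)/2 × 0.25 = 0.7575
  [0.25→6.25]: (6.06+6.85)/2 × 6 = 38.73
  [6.25→8.25]: (6.85+3.83)/2 × 2 = 10.68
  [8.25→11.25]: (3.83+1.57)/2 × 3 = 8.1
  [11.25→17.25]: (1.57+0.26)/2 × 6 = 5.49
  [17.25→23.25]: (0.26+0.04)/2 × 6 = 0.9
  [23.25→24.25]: (0.04+0.03)/2 × 1 = 0.035
  Sum = 64.6925 mg/L·h
k_e = ln2 / t½ = 0.693147 / 2.32 = 0.2988 h^-1
Extrapolated tail: C_last / k_e = 0.03 / 0.2988 = 0.100
AUC_0→∞ = 64.6925 + 0.100 = 64.7925 mg/L·h

AUC = 64.8 mg/L·h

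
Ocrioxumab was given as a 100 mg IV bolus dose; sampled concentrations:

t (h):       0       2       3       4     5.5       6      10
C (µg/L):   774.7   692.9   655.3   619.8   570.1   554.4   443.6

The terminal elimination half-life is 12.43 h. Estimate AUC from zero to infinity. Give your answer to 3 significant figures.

Trapezoidal AUC_0→10:
  [0→2]: (774.7+692.9)/2 × 2 = 1467.6
  [2→3]: (692.9+655.3)/2 × 1 = 674.1
  [3→4]: (655.3+619.8)/2 × 1 = 637.55
  [4→5.5]: (619.8+570.1)/2 × 1.5 = 892.425
  [5.5→6]: (570.1+554.4)/2 × 0.5 = 281.125
  [6→10]: (554.4+443.6)/2 × 4 = 1996.0
  Sum = 5948.8 µg/L·h
k_e = ln2 / t½ = 0.693147 / 12.43 = 0.0558 h^-1
Extrapolated tail: C_last / k_e = 443.6 / 0.0558 = 7949.821
AUC_0→∞ = 5948.8 + 7949.821 = 13898.621 µg/L·h

AUC = 13900 µg/L·h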